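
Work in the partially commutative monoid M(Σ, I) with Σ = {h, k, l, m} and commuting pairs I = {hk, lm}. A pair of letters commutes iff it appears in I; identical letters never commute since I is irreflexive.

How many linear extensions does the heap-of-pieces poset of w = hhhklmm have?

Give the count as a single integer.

12

piece 0:h — minimal
piece 1:h rests on {0:h}
piece 2:h rests on {1:h}
piece 3:k — minimal
piece 4:l rests on {2:h, 3:k}
piece 5:m rests on {2:h, 3:k}
piece 6:m rests on {5:m}
minimal pieces: {0:h, 3:k}
ways to finish when only these pieces remain (= sum over removing one remaining piece with nothing left below it):
  1 left: {4}→1  {6}→1
  2 left: {4,6}→2  {5,6}→1
  3 left: {4,5,6}→3
  4 left: {2,4,5,6}→3  {3,4,5,6}→3
  5 left: {1,2,4,5,6}→3  {2,3,4,5,6}→6
  placing 0:h first → 9 extensions
  placing 3:k first → 3 extensions
total linear extensions = 12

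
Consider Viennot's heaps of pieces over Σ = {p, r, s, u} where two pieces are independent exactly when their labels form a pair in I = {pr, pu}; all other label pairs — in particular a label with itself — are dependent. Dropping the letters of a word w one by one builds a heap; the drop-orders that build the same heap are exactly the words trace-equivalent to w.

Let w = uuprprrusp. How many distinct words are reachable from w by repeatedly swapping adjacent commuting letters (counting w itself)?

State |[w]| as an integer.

drop 0:u onto floor
drop 1:u onto {0:u}
drop 2:p onto floor
drop 3:r onto {1:u}
drop 4:p onto {2:p}
drop 5:r onto {3:r}
drop 6:r onto {5:r}
drop 7:u onto {6:r}
drop 8:s onto {4:p, 7:u}
drop 9:p onto {8:s}
ground layer = {0:u, 2:p}
drop-orders for the pieces not yet dropped (sum over which currently-grounded one goes next):
  1 to go: {9} 1
  2 to go: {8,9} 1
  3 to go: {4,8,9} 1  {7,8,9} 1
  4 to go: {2,4,8,9} 1  {4,7,8,9} 2  {6,7,8,9} 1
  5 to go: {2,4,7,8,9} 3  {4,6,7,8,9} 3  {5,6,7,8,9} 1
  6 to go: {2,4,6,7,8,9} 6  {3,5,6,7,8,9} 1  {4,5,6,7,8,9} 4
  7 to go: {1,3,5,6,7,8,9} 1  {2,4,5,6,7,8,9} 10  {3,4,5,6,7,8,9} 5
  8 to go: {0,1,3,5,6,7,8,9} 1  {1,3,4,5,6,7,8,9} 6  {2,3,4,5,6,7,8,9} 15
  if 0:u drops first: 21 orders
  if 2:p drops first: 7 orders
heap linearizations: 28

28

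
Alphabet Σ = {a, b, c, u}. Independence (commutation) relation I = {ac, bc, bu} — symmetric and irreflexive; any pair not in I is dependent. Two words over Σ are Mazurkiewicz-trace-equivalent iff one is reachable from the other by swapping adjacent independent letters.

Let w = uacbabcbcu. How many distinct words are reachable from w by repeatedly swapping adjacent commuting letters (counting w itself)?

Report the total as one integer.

111

#0=u has no predecessor
#1=a depends on [0:u]
#2=c depends on [0:u]
#3=b depends on [1:a]
#4=a depends on [3:b]
#5=b depends on [4:a]
#6=c depends on [2:c]
#7=b depends on [5:b]
#8=c depends on [6:c]
#9=u depends on [4:a, 8:c]
sources: [0:u]
N(rest) = Σ N(rest − s) over sources s of rest; N(one piece) = 1:
  size 1 → [7]=1  [9]=1
  size 2 → [5,7]=1  [7,9]=2  [8,9]=1
  size 3 → [5,7,9]=3  [6,8,9]=1  [7,8,9]=3
  size 4 → [2,6,8,9]=1  [4,5,7,9]=3  [5,7,8,9]=6  [6,7,8,9]=4
  size 5 → [2,6,7,8,9]=5  [3,4,5,7,9]=3  [4,5,7,8,9]=9  [5,6,7,8,9]=10
  size 6 → [1,3,4,5,7,9]=3  [2,5,6,7,8,9]=15  [3,4,5,7,8,9]=12  [4,5,6,7,8,9]=19
  size 7 → [1,3,4,5,7,8,9]=15  [2,4,5,6,7,8,9]=34  [3,4,5,6,7,8,9]=31
  size 8 → [1,3,4,5,6,7,8,9]=46  [2,3,4,5,6,7,8,9]=65
  first=0(u) contributes 111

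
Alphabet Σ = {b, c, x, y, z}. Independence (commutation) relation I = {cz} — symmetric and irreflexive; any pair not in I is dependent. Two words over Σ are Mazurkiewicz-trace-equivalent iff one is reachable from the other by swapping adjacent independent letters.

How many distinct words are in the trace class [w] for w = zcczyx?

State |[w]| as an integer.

0(z) covers ∅
1(c) covers ∅
2(c) covers 1:c
3(z) covers 0:z
4(y) covers 2:c, 3:z
5(x) covers 4:y
floor of heap: 0:z, 1:c
completions by unplaced set U, small U first (add the entries for U minus each lowest piece of U):
  |U|=1: {5}:1
  |U|=2: {4,5}:1
  |U|=3: {2,4,5}:1  {3,4,5}:1
  |U|=4: {0,3,4,5}:1  {1,2,4,5}:1  {2,3,4,5}:2
  start at 0(z): 3
  start at 1(c): 3
sum over floor = 6

6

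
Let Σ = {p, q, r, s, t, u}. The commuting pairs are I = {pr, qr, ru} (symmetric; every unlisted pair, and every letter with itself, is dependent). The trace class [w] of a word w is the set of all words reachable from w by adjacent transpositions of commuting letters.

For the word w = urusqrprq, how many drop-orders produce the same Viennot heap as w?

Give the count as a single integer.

30

piece 0:u — minimal
piece 1:r — minimal
piece 2:u rests on {0:u}
piece 3:s rests on {1:r, 2:u}
piece 4:q rests on {3:s}
piece 5:r rests on {3:s}
piece 6:p rests on {4:q}
piece 7:r rests on {5:r}
piece 8:q rests on {6:p}
minimal pieces: {0:u, 1:r}
ways to finish when only these pieces remain (= sum over removing one remaining piece with nothing left below it):
  1 left: {7}→1  {8}→1
  2 left: {5,7}→1  {6,8}→1  {7,8}→2
  3 left: {4,6,8}→1  {5,7,8}→3  {6,7,8}→3
  4 left: {4,6,7,8}→4  {5,6,7,8}→6
  5 left: {4,5,6,7,8}→10
  6 left: {3,4,5,6,7,8}→10
  7 left: {1,3,4,5,6,7,8}→10  {2,3,4,5,6,7,8}→10
  placing 0:u first → 20 extensions
  placing 1:r first → 10 extensions
total linear extensions = 30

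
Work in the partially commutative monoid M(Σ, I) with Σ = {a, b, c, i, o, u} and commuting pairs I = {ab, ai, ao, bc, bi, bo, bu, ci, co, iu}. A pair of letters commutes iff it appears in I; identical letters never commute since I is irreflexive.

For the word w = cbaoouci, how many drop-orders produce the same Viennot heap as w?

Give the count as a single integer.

176

#0=c has no predecessor
#1=b has no predecessor
#2=a depends on [0:c]
#3=o has no predecessor
#4=o depends on [3:o]
#5=u depends on [2:a, 4:o]
#6=c depends on [5:u]
#7=i depends on [4:o]
sources: [0:c, 1:b, 3:o]
N(rest) = Σ N(rest − s) over sources s of rest; N(one piece) = 1:
  size 1 → [1]=1  [6]=1  [7]=1
  size 2 → [1,6]=2  [1,7]=2  [5,6]=1  [6,7]=2
  size 3 → [1,5,6]=3  [1,6,7]=6  [2,5,6]=1  [5,6,7]=3
  size 4 → [0,2,5,6]=1  [1,2,5,6]=4  [1,5,6,7]=12  [2,5,6,7]=4  [4,5,6,7]=3
  size 5 → [0,1,2,5,6]=5  [0,2,5,6,7]=5  [1,2,5,6,7]=20  [1,4,5,6,7]=15  [2,4,5,6,7]=7  [3,4,5,6,7]=3
  size 6 → [0,1,2,5,6,7]=30  [0,2,4,5,6,7]=12  [1,2,4,5,6,7]=42  [1,3,4,5,6,7]=18  [2,3,4,5,6,7]=10
  first=0(c) contributes 70
  first=1(b) contributes 22
  first=3(o) contributes 84
|[w]| = 176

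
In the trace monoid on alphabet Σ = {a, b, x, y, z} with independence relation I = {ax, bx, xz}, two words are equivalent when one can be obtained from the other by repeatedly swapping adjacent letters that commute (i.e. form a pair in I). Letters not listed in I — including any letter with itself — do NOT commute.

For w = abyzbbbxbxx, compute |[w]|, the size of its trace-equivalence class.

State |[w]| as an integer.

#0=a has no predecessor
#1=b depends on [0:a]
#2=y depends on [1:b]
#3=z depends on [2:y]
#4=b depends on [3:z]
#5=b depends on [4:b]
#6=b depends on [5:b]
#7=x depends on [2:y]
#8=b depends on [6:b]
#9=x depends on [7:x]
#10=x depends on [9:x]
sources: [0:a]
N(rest) = Σ N(rest − s) over sources s of rest; N(one piece) = 1:
  size 1 → [8]=1  [10]=1
  size 2 → [6,8]=1  [8,10]=2  [9,10]=1
  size 3 → [5,6,8]=1  [6,8,10]=3  [7,9,10]=1  [8,9,10]=3
  size 4 → [4,5,6,8]=1  [5,6,8,10]=4  [6,8,9,10]=6  [7,8,9,10]=4
  size 5 → [3,4,5,6,8]=1  [4,5,6,8,10]=5  [5,6,8,9,10]=10  [6,7,8,9,10]=10
  size 6 → [3,4,5,6,8,10]=6  [4,5,6,8,9,10]=15  [5,6,7,8,9,10]=20
  size 7 → [3,4,5,6,8,9,10]=21  [4,5,6,7,8,9,10]=35
  size 8 → [3,4,5,6,7,8,9,10]=56
  size 9 → [2,3,4,5,6,7,8,9,10]=56
  first=0(a) contributes 56

56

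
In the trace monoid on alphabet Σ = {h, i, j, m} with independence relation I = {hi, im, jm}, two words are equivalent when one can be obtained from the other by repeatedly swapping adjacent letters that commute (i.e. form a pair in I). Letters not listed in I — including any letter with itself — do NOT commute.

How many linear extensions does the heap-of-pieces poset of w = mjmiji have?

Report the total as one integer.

#0=m has no predecessor
#1=j has no predecessor
#2=m depends on [0:m]
#3=i depends on [1:j]
#4=j depends on [3:i]
#5=i depends on [4:j]
sources: [0:m, 1:j]
N(rest) = Σ N(rest − s) over sources s of rest; N(one piece) = 1:
  size 1 → [2]=1  [5]=1
  size 2 → [0,2]=1  [2,5]=2  [4,5]=1
  size 3 → [0,2,5]=3  [2,4,5]=3  [3,4,5]=1
  size 4 → [0,2,4,5]=6  [1,3,4,5]=1  [2,3,4,5]=4
  first=0(m) contributes 5
  first=1(j) contributes 10
|[w]| = 15

15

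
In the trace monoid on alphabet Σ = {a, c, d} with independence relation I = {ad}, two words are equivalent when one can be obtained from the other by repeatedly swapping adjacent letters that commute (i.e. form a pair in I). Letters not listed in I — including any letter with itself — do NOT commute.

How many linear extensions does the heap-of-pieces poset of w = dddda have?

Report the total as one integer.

5

0(d) covers ∅
1(d) covers 0:d
2(d) covers 1:d
3(d) covers 2:d
4(a) covers ∅
floor of heap: 0:d, 4:a
completions by unplaced set U, small U first (add the entries for U minus each lowest piece of U):
  |U|=1: {3}:1  {4}:1
  |U|=2: {2,3}:1  {3,4}:2
  |U|=3: {1,2,3}:1  {2,3,4}:3
  start at 0(d): 4
  start at 4(a): 1
sum over floor = 5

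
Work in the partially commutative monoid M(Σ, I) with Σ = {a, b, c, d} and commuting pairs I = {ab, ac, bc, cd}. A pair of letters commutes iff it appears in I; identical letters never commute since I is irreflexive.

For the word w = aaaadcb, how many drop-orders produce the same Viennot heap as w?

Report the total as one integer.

7

0(a) covers ∅
1(a) covers 0:a
2(a) covers 1:a
3(a) covers 2:a
4(d) covers 3:a
5(c) covers ∅
6(b) covers 4:d
floor of heap: 0:a, 5:c
completions by unplaced set U, small U first (add the entries for U minus each lowest piece of U):
  |U|=1: {5}:1  {6}:1
  |U|=2: {4,6}:1  {5,6}:2
  |U|=3: {3,4,6}:1  {4,5,6}:3
  |U|=4: {2,3,4,6}:1  {3,4,5,6}:4
  |U|=5: {1,2,3,4,6}:1  {2,3,4,5,6}:5
  start at 0(a): 6
  start at 5(c): 1
sum over floor = 7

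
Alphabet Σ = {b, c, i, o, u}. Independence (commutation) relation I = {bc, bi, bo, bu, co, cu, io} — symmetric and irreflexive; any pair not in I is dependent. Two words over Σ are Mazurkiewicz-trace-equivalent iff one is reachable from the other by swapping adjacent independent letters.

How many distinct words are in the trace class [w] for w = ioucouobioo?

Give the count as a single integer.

0(i) covers ∅
1(o) covers ∅
2(u) covers 0:i, 1:o
3(c) covers 0:i
4(o) covers 2:u
5(u) covers 4:o
6(o) covers 5:u
7(b) covers ∅
8(i) covers 3:c, 5:u
9(o) covers 6:o
10(o) covers 9:o
floor of heap: 0:i, 1:o, 7:b
completions by unplaced set U, small U first (add the entries for U minus each lowest piece of U):
  |U|=1: {7}:1  {8}:1  {10}:1
  |U|=2: {3,8}:1  {7,8}:2  {7,10}:2  {8,10}:2  {9,10}:1
  |U|=3: {3,7,8}:3  {3,8,10}:3  {6,9,10}:1  {7,8,10}:6  {7,9,10}:3  {8,9,10}:3
  |U|=4: {3,7,8,10}:12  {3,8,9,10}:6  {6,7,9,10}:4  {6,8,9,10}:4  {7,8,9,10}:12
  |U|=5: {3,6,8,9,10}:10  {3,7,8,9,10}:30  {5,6,8,9,10}:4  {6,7,8,9,10}:20
  |U|=6: {3,5,6,8,9,10}:14  {3,6,7,8,9,10}:60  {4,5,6,8,9,10}:4  {5,6,7,8,9,10}:24
  |U|=7: {2,4,5,6,8,9,10}:4  {3,4,5,6,8,9,10}:18  {3,5,6,7,8,9,10}:98  {4,5,6,7,8,9,10}:28
  |U|=8: {1,2,4,5,6,8,9,10}:4  {2,3,4,5,6,8,9,10}:22  {2,4,5,6,7,8,9,10}:32  {3,4,5,6,7,8,9,10}:144
  |U|=9: {0,2,3,4,5,6,8,9,10}:22  {1,2,3,4,5,6,8,9,10}:26  {1,2,4,5,6,7,8,9,10}:36  {2,3,4,5,6,7,8,9,10}:198
  start at 0(i): 260
  start at 1(o): 220
  start at 7(b): 48
sum over floor = 528

528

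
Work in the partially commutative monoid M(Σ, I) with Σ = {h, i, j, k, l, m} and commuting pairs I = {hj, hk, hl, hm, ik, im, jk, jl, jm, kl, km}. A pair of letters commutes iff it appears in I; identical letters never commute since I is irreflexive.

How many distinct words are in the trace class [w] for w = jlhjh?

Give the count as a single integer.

30

0(j) covers ∅
1(l) covers ∅
2(h) covers ∅
3(j) covers 0:j
4(h) covers 2:h
floor of heap: 0:j, 1:l, 2:h
completions by unplaced set U, small U first (add the entries for U minus each lowest piece of U):
  |U|=1: {1}:1  {3}:1  {4}:1
  |U|=2: {0,3}:1  {1,3}:2  {1,4}:2  {2,4}:1  {3,4}:2
  |U|=3: {0,1,3}:3  {0,3,4}:3  {1,2,4}:3  {1,3,4}:6  {2,3,4}:3
  start at 0(j): 12
  start at 1(l): 6
  start at 2(h): 12
sum over floor = 30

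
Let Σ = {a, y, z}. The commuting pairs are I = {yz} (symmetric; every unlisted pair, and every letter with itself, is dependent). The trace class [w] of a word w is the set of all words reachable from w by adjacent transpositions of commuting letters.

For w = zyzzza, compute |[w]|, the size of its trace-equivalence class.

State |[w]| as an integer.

drop 0:z onto floor
drop 1:y onto floor
drop 2:z onto {0:z}
drop 3:z onto {2:z}
drop 4:z onto {3:z}
drop 5:a onto {1:y, 4:z}
ground layer = {0:z, 1:y}
drop-orders for the pieces not yet dropped (sum over which currently-grounded one goes next):
  1 to go: {5} 1
  2 to go: {1,5} 1  {4,5} 1
  3 to go: {1,4,5} 2  {3,4,5} 1
  4 to go: {1,3,4,5} 3  {2,3,4,5} 1
  if 0:z drops first: 4 orders
  if 1:y drops first: 1 orders
heap linearizations: 5

5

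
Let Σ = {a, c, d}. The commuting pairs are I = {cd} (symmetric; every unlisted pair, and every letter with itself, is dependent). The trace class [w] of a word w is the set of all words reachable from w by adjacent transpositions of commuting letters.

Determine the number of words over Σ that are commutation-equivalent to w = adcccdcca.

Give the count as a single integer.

0(a) covers ∅
1(d) covers 0:a
2(c) covers 0:a
3(c) covers 2:c
4(c) covers 3:c
5(d) covers 1:d
6(c) covers 4:c
7(c) covers 6:c
8(a) covers 5:d, 7:c
floor of heap: 0:a
completions by unplaced set U, small U first (add the entries for U minus each lowest piece of U):
  |U|=1: {8}:1
  |U|=2: {5,8}:1  {7,8}:1
  |U|=3: {1,5,8}:1  {5,7,8}:2  {6,7,8}:1
  |U|=4: {1,5,7,8}:3  {4,6,7,8}:1  {5,6,7,8}:3
  |U|=5: {1,5,6,7,8}:6  {3,4,6,7,8}:1  {4,5,6,7,8}:4
  |U|=6: {1,4,5,6,7,8}:10  {2,3,4,6,7,8}:1  {3,4,5,6,7,8}:5
  |U|=7: {1,3,4,5,6,7,8}:15  {2,3,4,5,6,7,8}:6
  start at 0(a): 21

21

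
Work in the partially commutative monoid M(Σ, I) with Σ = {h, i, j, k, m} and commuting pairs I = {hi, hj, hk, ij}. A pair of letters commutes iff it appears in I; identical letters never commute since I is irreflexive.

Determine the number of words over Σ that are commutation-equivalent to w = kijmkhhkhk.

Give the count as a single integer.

40

0(k) covers ∅
1(i) covers 0:k
2(j) covers 0:k
3(m) covers 1:i, 2:j
4(k) covers 3:m
5(h) covers 3:m
6(h) covers 5:h
7(k) covers 4:k
8(h) covers 6:h
9(k) covers 7:k
floor of heap: 0:k
completions by unplaced set U, small U first (add the entries for U minus each lowest piece of U):
  |U|=1: {8}:1  {9}:1
  |U|=2: {6,8}:1  {7,9}:1  {8,9}:2
  |U|=3: {4,7,9}:1  {5,6,8}:1  {6,8,9}:3  {7,8,9}:3
  |U|=4: {4,7,8,9}:4  {5,6,8,9}:4  {6,7,8,9}:6
  |U|=5: {4,6,7,8,9}:10  {5,6,7,8,9}:10
  |U|=6: {4,5,6,7,8,9}:20
  |U|=7: {3,4,5,6,7,8,9}:20
  |U|=8: {1,3,4,5,6,7,8,9}:20  {2,3,4,5,6,7,8,9}:20
  start at 0(k): 40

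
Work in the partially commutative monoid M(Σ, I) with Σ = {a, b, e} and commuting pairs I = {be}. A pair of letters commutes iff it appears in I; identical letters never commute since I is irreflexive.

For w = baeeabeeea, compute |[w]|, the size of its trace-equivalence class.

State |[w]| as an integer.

4

drop 0:b onto floor
drop 1:a onto {0:b}
drop 2:e onto {1:a}
drop 3:e onto {2:e}
drop 4:a onto {3:e}
drop 5:b onto {4:a}
drop 6:e onto {4:a}
drop 7:e onto {6:e}
drop 8:e onto {7:e}
drop 9:a onto {5:b, 8:e}
ground layer = {0:b}
drop-orders for the pieces not yet dropped (sum over which currently-grounded one goes next):
  1 to go: {9} 1
  2 to go: {5,9} 1  {8,9} 1
  3 to go: {5,8,9} 2  {7,8,9} 1
  4 to go: {5,7,8,9} 3  {6,7,8,9} 1
  5 to go: {5,6,7,8,9} 4
  6 to go: {4,5,6,7,8,9} 4
  7 to go: {3,4,5,6,7,8,9} 4
  8 to go: {2,3,4,5,6,7,8,9} 4
  if 0:b drops first: 4 orders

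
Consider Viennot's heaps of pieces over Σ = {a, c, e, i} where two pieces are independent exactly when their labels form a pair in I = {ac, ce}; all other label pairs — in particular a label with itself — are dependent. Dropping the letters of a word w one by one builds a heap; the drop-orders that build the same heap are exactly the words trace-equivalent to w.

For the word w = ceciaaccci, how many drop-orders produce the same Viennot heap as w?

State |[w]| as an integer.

30

drop 0:c onto floor
drop 1:e onto floor
drop 2:c onto {0:c}
drop 3:i onto {1:e, 2:c}
drop 4:a onto {3:i}
drop 5:a onto {4:a}
drop 6:c onto {3:i}
drop 7:c onto {6:c}
drop 8:c onto {7:c}
drop 9:i onto {5:a, 8:c}
ground layer = {0:c, 1:e}
drop-orders for the pieces not yet dropped (sum over which currently-grounded one goes next):
  1 to go: {9} 1
  2 to go: {5,9} 1  {8,9} 1
  3 to go: {4,5,9} 1  {5,8,9} 2  {7,8,9} 1
  4 to go: {4,5,8,9} 3  {5,7,8,9} 3  {6,7,8,9} 1
  5 to go: {4,5,7,8,9} 6  {5,6,7,8,9} 4
  6 to go: {4,5,6,7,8,9} 10
  7 to go: {3,4,5,6,7,8,9} 10
  8 to go: {1,3,4,5,6,7,8,9} 10  {2,3,4,5,6,7,8,9} 10
  if 0:c drops first: 20 orders
  if 1:e drops first: 10 orders
heap linearizations: 30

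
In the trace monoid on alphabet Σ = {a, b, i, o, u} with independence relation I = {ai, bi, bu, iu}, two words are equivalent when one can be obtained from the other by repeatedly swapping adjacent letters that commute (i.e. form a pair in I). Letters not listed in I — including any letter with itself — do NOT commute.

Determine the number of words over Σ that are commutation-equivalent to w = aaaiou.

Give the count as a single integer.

piece 0:a — minimal
piece 1:a rests on {0:a}
piece 2:a rests on {1:a}
piece 3:i — minimal
piece 4:o rests on {2:a, 3:i}
piece 5:u rests on {4:o}
minimal pieces: {0:a, 3:i}
ways to finish when only these pieces remain (= sum over removing one remaining piece with nothing left below it):
  1 left: {5}→1
  2 left: {4,5}→1
  3 left: {2,4,5}→1  {3,4,5}→1
  4 left: {1,2,4,5}→1  {2,3,4,5}→2
  placing 0:a first → 3 extensions
  placing 3:i first → 1 extensions
total linear extensions = 4

4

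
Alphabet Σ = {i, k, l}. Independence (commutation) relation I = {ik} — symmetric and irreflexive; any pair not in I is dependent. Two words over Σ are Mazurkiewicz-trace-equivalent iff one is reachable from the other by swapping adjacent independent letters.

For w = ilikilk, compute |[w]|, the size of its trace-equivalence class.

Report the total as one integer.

piece 0:i — minimal
piece 1:l rests on {0:i}
piece 2:i rests on {1:l}
piece 3:k rests on {1:l}
piece 4:i rests on {2:i}
piece 5:l rests on {3:k, 4:i}
piece 6:k rests on {5:l}
minimal pieces: {0:i}
ways to finish when only these pieces remain (= sum over removing one remaining piece with nothing left below it):
  1 left: {6}→1
  2 left: {5,6}→1
  3 left: {3,5,6}→1  {4,5,6}→1
  4 left: {2,4,5,6}→1  {3,4,5,6}→2
  5 left: {2,3,4,5,6}→3
  placing 0:i first → 3 extensions

3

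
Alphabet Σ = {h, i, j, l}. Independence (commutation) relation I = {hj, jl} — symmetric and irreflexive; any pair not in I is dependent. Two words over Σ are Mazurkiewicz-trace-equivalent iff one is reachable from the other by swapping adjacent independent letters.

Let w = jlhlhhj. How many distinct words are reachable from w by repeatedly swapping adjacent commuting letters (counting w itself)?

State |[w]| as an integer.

0(j) covers ∅
1(l) covers ∅
2(h) covers 1:l
3(l) covers 2:h
4(h) covers 3:l
5(h) covers 4:h
6(j) covers 0:j
floor of heap: 0:j, 1:l
completions by unplaced set U, small U first (add the entries for U minus each lowest piece of U):
  |U|=1: {5}:1  {6}:1
  |U|=2: {0,6}:1  {4,5}:1  {5,6}:2
  |U|=3: {0,5,6}:3  {3,4,5}:1  {4,5,6}:3
  |U|=4: {0,4,5,6}:6  {2,3,4,5}:1  {3,4,5,6}:4
  |U|=5: {0,3,4,5,6}:10  {1,2,3,4,5}:1  {2,3,4,5,6}:5
  start at 0(j): 6
  start at 1(l): 15
sum over floor = 21

21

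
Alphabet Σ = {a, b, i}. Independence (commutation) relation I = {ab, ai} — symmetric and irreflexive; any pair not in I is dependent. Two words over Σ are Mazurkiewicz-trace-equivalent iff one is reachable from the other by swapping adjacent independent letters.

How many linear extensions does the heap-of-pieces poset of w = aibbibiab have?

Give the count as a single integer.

drop 0:a onto floor
drop 1:i onto floor
drop 2:b onto {1:i}
drop 3:b onto {2:b}
drop 4:i onto {3:b}
drop 5:b onto {4:i}
drop 6:i onto {5:b}
drop 7:a onto {0:a}
drop 8:b onto {6:i}
ground layer = {0:a, 1:i}
drop-orders for the pieces not yet dropped (sum over which currently-grounded one goes next):
  1 to go: {7} 1  {8} 1
  2 to go: {0,7} 1  {6,8} 1  {7,8} 2
  3 to go: {0,7,8} 3  {5,6,8} 1  {6,7,8} 3
  4 to go: {0,6,7,8} 6  {4,5,6,8} 1  {5,6,7,8} 4
  5 to go: {0,5,6,7,8} 10  {3,4,5,6,8} 1  {4,5,6,7,8} 5
  6 to go: {0,4,5,6,7,8} 15  {2,3,4,5,6,8} 1  {3,4,5,6,7,8} 6
  7 to go: {0,3,4,5,6,7,8} 21  {1,2,3,4,5,6,8} 1  {2,3,4,5,6,7,8} 7
  if 0:a drops first: 8 orders
  if 1:i drops first: 28 orders
heap linearizations: 36

36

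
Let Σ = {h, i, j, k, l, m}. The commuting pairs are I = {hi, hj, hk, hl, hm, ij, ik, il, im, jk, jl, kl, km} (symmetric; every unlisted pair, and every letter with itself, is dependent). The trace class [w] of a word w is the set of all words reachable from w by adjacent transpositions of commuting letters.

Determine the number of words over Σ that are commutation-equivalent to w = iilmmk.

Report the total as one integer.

#0=i has no predecessor
#1=i depends on [0:i]
#2=l has no predecessor
#3=m depends on [2:l]
#4=m depends on [3:m]
#5=k has no predecessor
sources: [0:i, 2:l, 5:k]
N(rest) = Σ N(rest − s) over sources s of rest; N(one piece) = 1:
  size 1 → [1]=1  [4]=1  [5]=1
  size 2 → [0,1]=1  [1,4]=2  [1,5]=2  [3,4]=1  [4,5]=2
  size 3 → [0,1,4]=3  [0,1,5]=3  [1,3,4]=3  [1,4,5]=6  [2,3,4]=1  [3,4,5]=3
  size 4 → [0,1,3,4]=6  [0,1,4,5]=12  [1,2,3,4]=4  [1,3,4,5]=12  [2,3,4,5]=4
  first=0(i) contributes 20
  first=2(l) contributes 30
  first=5(k) contributes 10
|[w]| = 60

60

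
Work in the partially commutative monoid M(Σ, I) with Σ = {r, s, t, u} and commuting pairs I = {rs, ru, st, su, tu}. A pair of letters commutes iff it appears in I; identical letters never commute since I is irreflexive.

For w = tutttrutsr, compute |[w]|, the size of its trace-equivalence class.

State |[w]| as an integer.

drop 0:t onto floor
drop 1:u onto floor
drop 2:t onto {0:t}
drop 3:t onto {2:t}
drop 4:t onto {3:t}
drop 5:r onto {4:t}
drop 6:u onto {1:u}
drop 7:t onto {5:r}
drop 8:s onto floor
drop 9:r onto {7:t}
ground layer = {0:t, 1:u, 8:s}
drop-orders for the pieces not yet dropped (sum over which currently-grounded one goes next):
  1 to go: {6} 1  {8} 1  {9} 1
  2 to go: {1,6} 1  {6,8} 2  {6,9} 2  {7,9} 1  {8,9} 2
  3 to go: {1,6,8} 3  {1,6,9} 3  {5,7,9} 1  {6,7,9} 3  {6,8,9} 6  {7,8,9} 3
  4 to go: {1,6,7,9} 6  {1,6,8,9} 12  {4,5,7,9} 1  {5,6,7,9} 4  {5,7,8,9} 4  {6,7,8,9} 12
  5 to go: {1,5,6,7,9} 10  {1,6,7,8,9} 30  {3,4,5,7,9} 1  {4,5,6,7,9} 5  {4,5,7,8,9} 5  {5,6,7,8,9} 20
  6 to go: {1,4,5,6,7,9} 15  {1,5,6,7,8,9} 60  {2,3,4,5,7,9} 1  {3,4,5,6,7,9} 6  {3,4,5,7,8,9} 6  {4,5,6,7,8,9} 30
  7 to go: {0,2,3,4,5,7,9} 1  {1,3,4,5,6,7,9} 21  {1,4,5,6,7,8,9} 105  {2,3,4,5,6,7,9} 7  {2,3,4,5,7,8,9} 7  {3,4,5,6,7,8,9} 42
  8 to go: {0,2,3,4,5,6,7,9} 8  {0,2,3,4,5,7,8,9} 8  {1,2,3,4,5,6,7,9} 28  {1,3,4,5,6,7,8,9} 168  {2,3,4,5,6,7,8,9} 56
  if 0:t drops first: 252 orders
  if 1:u drops first: 72 orders
  if 8:s drops first: 36 orders
heap linearizations: 360

360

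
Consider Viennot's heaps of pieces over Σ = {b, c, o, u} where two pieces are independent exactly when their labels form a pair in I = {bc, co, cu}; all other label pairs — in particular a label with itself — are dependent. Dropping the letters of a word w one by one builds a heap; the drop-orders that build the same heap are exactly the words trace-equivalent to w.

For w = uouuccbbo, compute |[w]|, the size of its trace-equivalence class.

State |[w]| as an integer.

36

0(u) covers ∅
1(o) covers 0:u
2(u) covers 1:o
3(u) covers 2:u
4(c) covers ∅
5(c) covers 4:c
6(b) covers 3:u
7(b) covers 6:b
8(o) covers 7:b
floor of heap: 0:u, 4:c
completions by unplaced set U, small U first (add the entries for U minus each lowest piece of U):
  |U|=1: {5}:1  {8}:1
  |U|=2: {4,5}:1  {5,8}:2  {7,8}:1
  |U|=3: {4,5,8}:3  {5,7,8}:3  {6,7,8}:1
  |U|=4: {3,6,7,8}:1  {4,5,7,8}:6  {5,6,7,8}:4
  |U|=5: {2,3,6,7,8}:1  {3,5,6,7,8}:5  {4,5,6,7,8}:10
  |U|=6: {1,2,3,6,7,8}:1  {2,3,5,6,7,8}:6  {3,4,5,6,7,8}:15
  |U|=7: {0,1,2,3,6,7,8}:1  {1,2,3,5,6,7,8}:7  {2,3,4,5,6,7,8}:21
  start at 0(u): 28
  start at 4(c): 8
sum over floor = 36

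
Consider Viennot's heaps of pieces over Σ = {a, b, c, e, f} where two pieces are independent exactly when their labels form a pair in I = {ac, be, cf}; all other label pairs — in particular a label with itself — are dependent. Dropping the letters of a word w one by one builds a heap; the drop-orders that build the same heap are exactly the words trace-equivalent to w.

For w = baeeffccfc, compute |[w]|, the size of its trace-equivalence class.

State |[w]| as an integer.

#0=b has no predecessor
#1=a depends on [0:b]
#2=e depends on [1:a]
#3=e depends on [2:e]
#4=f depends on [3:e]
#5=f depends on [4:f]
#6=c depends on [3:e]
#7=c depends on [6:c]
#8=f depends on [5:f]
#9=c depends on [7:c]
sources: [0:b]
N(rest) = Σ N(rest − s) over sources s of rest; N(one piece) = 1:
  size 1 → [8]=1  [9]=1
  size 2 → [5,8]=1  [7,9]=1  [8,9]=2
  size 3 → [4,5,8]=1  [5,8,9]=3  [6,7,9]=1  [7,8,9]=3
  size 4 → [4,5,8,9]=4  [5,7,8,9]=6  [6,7,8,9]=4
  size 5 → [4,5,7,8,9]=10  [5,6,7,8,9]=10
  size 6 → [4,5,6,7,8,9]=20
  size 7 → [3,4,5,6,7,8,9]=20
  size 8 → [2,3,4,5,6,7,8,9]=20
  first=0(b) contributes 20

20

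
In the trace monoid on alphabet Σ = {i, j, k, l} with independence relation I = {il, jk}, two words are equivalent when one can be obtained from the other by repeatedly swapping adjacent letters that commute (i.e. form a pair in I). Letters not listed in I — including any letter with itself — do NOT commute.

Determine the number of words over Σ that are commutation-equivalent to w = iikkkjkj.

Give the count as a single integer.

piece 0:i — minimal
piece 1:i rests on {0:i}
piece 2:k rests on {1:i}
piece 3:k rests on {2:k}
piece 4:k rests on {3:k}
piece 5:j rests on {1:i}
piece 6:k rests on {4:k}
piece 7:j rests on {5:j}
minimal pieces: {0:i}
ways to finish when only these pieces remain (= sum over removing one remaining piece with nothing left below it):
  1 left: {6}→1  {7}→1
  2 left: {4,6}→1  {5,7}→1  {6,7}→2
  3 left: {3,4,6}→1  {4,6,7}→3  {5,6,7}→3
  4 left: {2,3,4,6}→1  {3,4,6,7}→4  {4,5,6,7}→6
  5 left: {2,3,4,6,7}→5  {3,4,5,6,7}→10
  6 left: {2,3,4,5,6,7}→15
  placing 0:i first → 15 extensions

15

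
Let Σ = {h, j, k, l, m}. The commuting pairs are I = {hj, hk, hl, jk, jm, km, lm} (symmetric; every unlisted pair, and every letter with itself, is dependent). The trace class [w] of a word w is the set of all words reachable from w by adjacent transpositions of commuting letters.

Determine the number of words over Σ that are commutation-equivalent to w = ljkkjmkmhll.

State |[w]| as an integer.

0(l) covers ∅
1(j) covers 0:l
2(k) covers 0:l
3(k) covers 2:k
4(j) covers 1:j
5(m) covers ∅
6(k) covers 3:k
7(m) covers 5:m
8(h) covers 7:m
9(l) covers 4:j, 6:k
10(l) covers 9:l
floor of heap: 0:l, 5:m
completions by unplaced set U, small U first (add the entries for U minus each lowest piece of U):
  |U|=1: {8}:1  {10}:1
  |U|=2: {7,8}:1  {8,10}:2  {9,10}:1
  |U|=3: {4,9,10}:1  {5,7,8}:1  {6,9,10}:1  {7,8,10}:3  {8,9,10}:3
  |U|=4: {1,4,9,10}:1  {3,6,9,10}:1  {4,6,9,10}:2  {4,8,9,10}:4  {5,7,8,10}:4  {6,8,9,10}:4  {7,8,9,10}:6
  |U|=5: {1,4,6,9,10}:3  {1,4,8,9,10}:5  {2,3,6,9,10}:1  {3,4,6,9,10}:3  {3,6,8,9,10}:5  {4,6,8,9,10}:10  {4,7,8,9,10}:10  {5,7,8,9,10}:10  {6,7,8,9,10}:10
  |U|=6: {1,3,4,6,9,10}:6  {1,4,6,8,9,10}:18  {1,4,7,8,9,10}:15  {2,3,4,6,9,10}:4  {2,3,6,8,9,10}:6  {3,4,6,8,9,10}:18  {3,6,7,8,9,10}:15  {4,5,7,8,9,10}:20  {4,6,7,8,9,10}:30  {5,6,7,8,9,10}:20
  |U|=7: {1,2,3,4,6,9,10}:10  {1,3,4,6,8,9,10}:42  {1,4,5,7,8,9,10}:35  {1,4,6,7,8,9,10}:63  {2,3,4,6,8,9,10}:28  {2,3,6,7,8,9,10}:21  {3,4,6,7,8,9,10}:63  {3,5,6,7,8,9,10}:35  {4,5,6,7,8,9,10}:70
  |U|=8: {0,1,2,3,4,6,9,10}:10  {1,2,3,4,6,8,9,10}:80  {1,3,4,6,7,8,9,10}:168  {1,4,5,6,7,8,9,10}:168  {2,3,4,6,7,8,9,10}:112  {2,3,5,6,7,8,9,10}:56  {3,4,5,6,7,8,9,10}:168
  |U|=9: {0,1,2,3,4,6,8,9,10}:90  {1,2,3,4,6,7,8,9,10}:360  {1,3,4,5,6,7,8,9,10}:504  {2,3,4,5,6,7,8,9,10}:336
  start at 0(l): 1200
  start at 5(m): 450
sum over floor = 1650

1650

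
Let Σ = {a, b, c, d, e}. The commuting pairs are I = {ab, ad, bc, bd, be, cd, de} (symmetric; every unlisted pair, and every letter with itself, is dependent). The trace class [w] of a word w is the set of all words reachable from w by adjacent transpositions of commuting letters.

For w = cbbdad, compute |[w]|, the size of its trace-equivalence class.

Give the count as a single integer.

90

#0=c has no predecessor
#1=b has no predecessor
#2=b depends on [1:b]
#3=d has no predecessor
#4=a depends on [0:c]
#5=d depends on [3:d]
sources: [0:c, 1:b, 3:d]
N(rest) = Σ N(rest − s) over sources s of rest; N(one piece) = 1:
  size 1 → [2]=1  [4]=1  [5]=1
  size 2 → [0,4]=1  [1,2]=1  [2,4]=2  [2,5]=2  [3,5]=1  [4,5]=2
  size 3 → [0,2,4]=3  [0,4,5]=3  [1,2,4]=3  [1,2,5]=3  [2,3,5]=3  [2,4,5]=6  [3,4,5]=3
  size 4 → [0,1,2,4]=6  [0,2,4,5]=12  [0,3,4,5]=6  [1,2,3,5]=6  [1,2,4,5]=12  [2,3,4,5]=12
  first=0(c) contributes 30
  first=1(b) contributes 30
  first=3(d) contributes 30
|[w]| = 90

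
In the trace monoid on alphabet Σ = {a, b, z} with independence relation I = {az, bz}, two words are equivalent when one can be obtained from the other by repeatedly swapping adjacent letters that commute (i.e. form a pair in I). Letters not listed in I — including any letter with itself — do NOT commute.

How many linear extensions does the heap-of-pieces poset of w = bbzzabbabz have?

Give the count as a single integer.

0(b) covers ∅
1(b) covers 0:b
2(z) covers ∅
3(z) covers 2:z
4(a) covers 1:b
5(b) covers 4:a
6(b) covers 5:b
7(a) covers 6:b
8(b) covers 7:a
9(z) covers 3:z
floor of heap: 0:b, 2:z
completions by unplaced set U, small U first (add the entries for U minus each lowest piece of U):
  |U|=1: {8}:1  {9}:1
  |U|=2: {3,9}:1  {7,8}:1  {8,9}:2
  |U|=3: {2,3,9}:1  {3,8,9}:3  {6,7,8}:1  {7,8,9}:3
  |U|=4: {2,3,8,9}:4  {3,7,8,9}:6  {5,6,7,8}:1  {6,7,8,9}:4
  |U|=5: {2,3,7,8,9}:10  {3,6,7,8,9}:10  {4,5,6,7,8}:1  {5,6,7,8,9}:5
  |U|=6: {1,4,5,6,7,8}:1  {2,3,6,7,8,9}:20  {3,5,6,7,8,9}:15  {4,5,6,7,8,9}:6
  |U|=7: {0,1,4,5,6,7,8}:1  {1,4,5,6,7,8,9}:7  {2,3,5,6,7,8,9}:35  {3,4,5,6,7,8,9}:21
  |U|=8: {0,1,4,5,6,7,8,9}:8  {1,3,4,5,6,7,8,9}:28  {2,3,4,5,6,7,8,9}:56
  start at 0(b): 84
  start at 2(z): 36
sum over floor = 120

120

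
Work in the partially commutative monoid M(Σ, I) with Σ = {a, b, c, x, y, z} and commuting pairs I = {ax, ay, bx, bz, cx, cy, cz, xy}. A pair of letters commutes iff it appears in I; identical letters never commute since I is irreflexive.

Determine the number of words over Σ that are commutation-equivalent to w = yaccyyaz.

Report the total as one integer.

35

piece 0:y — minimal
piece 1:a — minimal
piece 2:c rests on {1:a}
piece 3:c rests on {2:c}
piece 4:y rests on {0:y}
piece 5:y rests on {4:y}
piece 6:a rests on {3:c}
piece 7:z rests on {5:y, 6:a}
minimal pieces: {0:y, 1:a}
ways to finish when only these pieces remain (= sum over removing one remaining piece with nothing left below it):
  1 left: {7}→1
  2 left: {5,7}→1  {6,7}→1
  3 left: {3,6,7}→1  {4,5,7}→1  {5,6,7}→2
  4 left: {0,4,5,7}→1  {2,3,6,7}→1  {3,5,6,7}→3  {4,5,6,7}→3
  5 left: {0,4,5,6,7}→4  {1,2,3,6,7}→1  {2,3,5,6,7}→4  {3,4,5,6,7}→6
  6 left: {0,3,4,5,6,7}→10  {1,2,3,5,6,7}→5  {2,3,4,5,6,7}→10
  placing 0:y first → 15 extensions
  placing 1:a first → 20 extensions
total linear extensions = 35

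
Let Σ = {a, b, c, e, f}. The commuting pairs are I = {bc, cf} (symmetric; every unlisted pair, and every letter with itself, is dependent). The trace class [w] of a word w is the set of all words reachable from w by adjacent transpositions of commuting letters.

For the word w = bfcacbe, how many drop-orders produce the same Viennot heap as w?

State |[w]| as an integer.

6

piece 0:b — minimal
piece 1:f rests on {0:b}
piece 2:c — minimal
piece 3:a rests on {1:f, 2:c}
piece 4:c rests on {3:a}
piece 5:b rests on {3:a}
piece 6:e rests on {4:c, 5:b}
minimal pieces: {0:b, 2:c}
ways to finish when only these pieces remain (= sum over removing one remaining piece with nothing left below it):
  1 left: {6}→1
  2 left: {4,6}→1  {5,6}→1
  3 left: {4,5,6}→2
  4 left: {3,4,5,6}→2
  5 left: {1,3,4,5,6}→2  {2,3,4,5,6}→2
  placing 0:b first → 4 extensions
  placing 2:c first → 2 extensions
total linear extensions = 6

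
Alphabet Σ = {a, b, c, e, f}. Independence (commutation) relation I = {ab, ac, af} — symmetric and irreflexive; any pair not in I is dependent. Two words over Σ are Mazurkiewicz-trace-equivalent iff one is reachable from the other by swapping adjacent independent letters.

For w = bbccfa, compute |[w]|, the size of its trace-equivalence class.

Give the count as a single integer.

6

0(b) covers ∅
1(b) covers 0:b
2(c) covers 1:b
3(c) covers 2:c
4(f) covers 3:c
5(a) covers ∅
floor of heap: 0:b, 5:a
completions by unplaced set U, small U first (add the entries for U minus each lowest piece of U):
  |U|=1: {4}:1  {5}:1
  |U|=2: {3,4}:1  {4,5}:2
  |U|=3: {2,3,4}:1  {3,4,5}:3
  |U|=4: {1,2,3,4}:1  {2,3,4,5}:4
  start at 0(b): 5
  start at 5(a): 1
sum over floor = 6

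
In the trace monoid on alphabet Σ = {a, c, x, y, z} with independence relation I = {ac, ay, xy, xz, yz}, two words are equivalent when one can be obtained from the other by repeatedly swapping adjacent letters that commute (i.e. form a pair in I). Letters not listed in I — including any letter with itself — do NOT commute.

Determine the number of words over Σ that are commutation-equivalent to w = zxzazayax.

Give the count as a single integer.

27

piece 0:z — minimal
piece 1:x — minimal
piece 2:z rests on {0:z}
piece 3:a rests on {1:x, 2:z}
piece 4:z rests on {3:a}
piece 5:a rests on {4:z}
piece 6:y — minimal
piece 7:a rests on {5:a}
piece 8:x rests on {7:a}
minimal pieces: {0:z, 1:x, 6:y}
ways to finish when only these pieces remain (= sum over removing one remaining piece with nothing left below it):
  1 left: {6}→1  {8}→1
  2 left: {6,8}→2  {7,8}→1
  3 left: {5,7,8}→1  {6,7,8}→3
  4 left: {4,5,7,8}→1  {5,6,7,8}→4
  5 left: {3,4,5,7,8}→1  {4,5,6,7,8}→5
  6 left: {1,3,4,5,7,8}→1  {2,3,4,5,7,8}→1  {3,4,5,6,7,8}→6
  7 left: {0,2,3,4,5,7,8}→1  {1,2,3,4,5,7,8}→2  {1,3,4,5,6,7,8}→7  {2,3,4,5,6,7,8}→7
  placing 0:z first → 16 extensions
  placing 1:x first → 8 extensions
  placing 6:y first → 3 extensions
total linear extensions = 27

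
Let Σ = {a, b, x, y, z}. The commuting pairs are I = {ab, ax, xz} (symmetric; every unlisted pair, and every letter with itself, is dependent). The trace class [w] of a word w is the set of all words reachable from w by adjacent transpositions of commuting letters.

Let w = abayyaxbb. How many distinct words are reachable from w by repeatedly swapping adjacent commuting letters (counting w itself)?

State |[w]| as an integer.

piece 0:a — minimal
piece 1:b — minimal
piece 2:a rests on {0:a}
piece 3:y rests on {1:b, 2:a}
piece 4:y rests on {3:y}
piece 5:a rests on {4:y}
piece 6:x rests on {4:y}
piece 7:b rests on {6:x}
piece 8:b rests on {7:b}
minimal pieces: {0:a, 1:b}
ways to finish when only these pieces remain (= sum over removing one remaining piece with nothing left below it):
  1 left: {5}→1  {8}→1
  2 left: {5,8}→2  {7,8}→1
  3 left: {5,7,8}→3  {6,7,8}→1
  4 left: {5,6,7,8}→4
  5 left: {4,5,6,7,8}→4
  6 left: {3,4,5,6,7,8}→4
  7 left: {1,3,4,5,6,7,8}→4  {2,3,4,5,6,7,8}→4
  placing 0:a first → 8 extensions
  placing 1:b first → 4 extensions
total linear extensions = 12

12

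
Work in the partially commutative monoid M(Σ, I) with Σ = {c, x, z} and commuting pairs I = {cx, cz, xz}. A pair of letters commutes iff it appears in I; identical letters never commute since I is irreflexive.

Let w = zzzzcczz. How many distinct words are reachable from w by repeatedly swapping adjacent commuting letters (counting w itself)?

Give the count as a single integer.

28

drop 0:z onto floor
drop 1:z onto {0:z}
drop 2:z onto {1:z}
drop 3:z onto {2:z}
drop 4:c onto floor
drop 5:c onto {4:c}
drop 6:z onto {3:z}
drop 7:z onto {6:z}
ground layer = {0:z, 4:c}
drop-orders for the pieces not yet dropped (sum over which currently-grounded one goes next):
  1 to go: {5} 1  {7} 1
  2 to go: {4,5} 1  {5,7} 2  {6,7} 1
  3 to go: {3,6,7} 1  {4,5,7} 3  {5,6,7} 3
  4 to go: {2,3,6,7} 1  {3,5,6,7} 4  {4,5,6,7} 6
  5 to go: {1,2,3,6,7} 1  {2,3,5,6,7} 5  {3,4,5,6,7} 10
  6 to go: {0,1,2,3,6,7} 1  {1,2,3,5,6,7} 6  {2,3,4,5,6,7} 15
  if 0:z drops first: 21 orders
  if 4:c drops first: 7 orders
heap linearizations: 28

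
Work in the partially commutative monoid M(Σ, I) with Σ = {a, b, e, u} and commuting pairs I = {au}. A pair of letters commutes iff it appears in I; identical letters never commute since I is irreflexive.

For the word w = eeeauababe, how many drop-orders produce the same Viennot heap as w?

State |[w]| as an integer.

3

0(e) covers ∅
1(e) covers 0:e
2(e) covers 1:e
3(a) covers 2:e
4(u) covers 2:e
5(a) covers 3:a
6(b) covers 4:u, 5:a
7(a) covers 6:b
8(b) covers 7:a
9(e) covers 8:b
floor of heap: 0:e
completions by unplaced set U, small U first (add the entries for U minus each lowest piece of U):
  |U|=1: {9}:1
  |U|=2: {8,9}:1
  |U|=3: {7,8,9}:1
  |U|=4: {6,7,8,9}:1
  |U|=5: {4,6,7,8,9}:1  {5,6,7,8,9}:1
  |U|=6: {3,5,6,7,8,9}:1  {4,5,6,7,8,9}:2
  |U|=7: {3,4,5,6,7,8,9}:3
  |U|=8: {2,3,4,5,6,7,8,9}:3
  start at 0(e): 3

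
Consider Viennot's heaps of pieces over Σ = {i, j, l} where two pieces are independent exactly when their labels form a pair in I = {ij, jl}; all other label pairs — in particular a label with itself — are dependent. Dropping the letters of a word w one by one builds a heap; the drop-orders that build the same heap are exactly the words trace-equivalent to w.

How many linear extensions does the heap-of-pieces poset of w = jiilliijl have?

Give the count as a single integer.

36

0(j) covers ∅
1(i) covers ∅
2(i) covers 1:i
3(l) covers 2:i
4(l) covers 3:l
5(i) covers 4:l
6(i) covers 5:i
7(j) covers 0:j
8(l) covers 6:i
floor of heap: 0:j, 1:i
completions by unplaced set U, small U first (add the entries for U minus each lowest piece of U):
  |U|=1: {7}:1  {8}:1
  |U|=2: {0,7}:1  {6,8}:1  {7,8}:2
  |U|=3: {0,7,8}:3  {5,6,8}:1  {6,7,8}:3
  |U|=4: {0,6,7,8}:6  {4,5,6,8}:1  {5,6,7,8}:4
  |U|=5: {0,5,6,7,8}:10  {3,4,5,6,8}:1  {4,5,6,7,8}:5
  |U|=6: {0,4,5,6,7,8}:15  {2,3,4,5,6,8}:1  {3,4,5,6,7,8}:6
  |U|=7: {0,3,4,5,6,7,8}:21  {1,2,3,4,5,6,8}:1  {2,3,4,5,6,7,8}:7
  start at 0(j): 8
  start at 1(i): 28
sum over floor = 36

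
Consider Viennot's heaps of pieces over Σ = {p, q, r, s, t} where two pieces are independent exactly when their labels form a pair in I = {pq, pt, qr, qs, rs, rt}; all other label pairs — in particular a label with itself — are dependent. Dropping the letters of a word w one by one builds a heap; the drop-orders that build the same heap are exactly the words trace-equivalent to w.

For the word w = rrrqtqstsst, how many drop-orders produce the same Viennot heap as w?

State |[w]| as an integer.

drop 0:r onto floor
drop 1:r onto {0:r}
drop 2:r onto {1:r}
drop 3:q onto floor
drop 4:t onto {3:q}
drop 5:q onto {4:t}
drop 6:s onto {4:t}
drop 7:t onto {5:q, 6:s}
drop 8:s onto {7:t}
drop 9:s onto {8:s}
drop 10:t onto {9:s}
ground layer = {0:r, 3:q}
drop-orders for the pieces not yet dropped (sum over which currently-grounded one goes next):
  1 to go: {2} 1  {10} 1
  2 to go: {1,2} 1  {2,10} 2  {9,10} 1
  3 to go: {0,1,2} 1  {1,2,10} 3  {2,9,10} 3  {8,9,10} 1
  4 to go: {0,1,2,10} 4  {1,2,9,10} 6  {2,8,9,10} 4  {7,8,9,10} 1
  5 to go: {0,1,2,9,10} 10  {1,2,8,9,10} 10  {2,7,8,9,10} 5  {5,7,8,9,10} 1  {6,7,8,9,10} 1
  6 to go: {0,1,2,8,9,10} 20  {1,2,7,8,9,10} 15  {2,5,7,8,9,10} 6  {2,6,7,8,9,10} 6  {5,6,7,8,9,10} 2
  7 to go: {0,1,2,7,8,9,10} 35  {1,2,5,7,8,9,10} 21  {1,2,6,7,8,9,10} 21  {2,5,6,7,8,9,10} 14  {4,5,6,7,8,9,10} 2
  8 to go: {0,1,2,5,7,8,9,10} 56  {0,1,2,6,7,8,9,10} 56  {1,2,5,6,7,8,9,10} 56  {2,4,5,6,7,8,9,10} 16  {3,4,5,6,7,8,9,10} 2
  9 to go: {0,1,2,5,6,7,8,9,10} 168  {1,2,4,5,6,7,8,9,10} 72  {2,3,4,5,6,7,8,9,10} 18
  if 0:r drops first: 90 orders
  if 3:q drops first: 240 orders
heap linearizations: 330

330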